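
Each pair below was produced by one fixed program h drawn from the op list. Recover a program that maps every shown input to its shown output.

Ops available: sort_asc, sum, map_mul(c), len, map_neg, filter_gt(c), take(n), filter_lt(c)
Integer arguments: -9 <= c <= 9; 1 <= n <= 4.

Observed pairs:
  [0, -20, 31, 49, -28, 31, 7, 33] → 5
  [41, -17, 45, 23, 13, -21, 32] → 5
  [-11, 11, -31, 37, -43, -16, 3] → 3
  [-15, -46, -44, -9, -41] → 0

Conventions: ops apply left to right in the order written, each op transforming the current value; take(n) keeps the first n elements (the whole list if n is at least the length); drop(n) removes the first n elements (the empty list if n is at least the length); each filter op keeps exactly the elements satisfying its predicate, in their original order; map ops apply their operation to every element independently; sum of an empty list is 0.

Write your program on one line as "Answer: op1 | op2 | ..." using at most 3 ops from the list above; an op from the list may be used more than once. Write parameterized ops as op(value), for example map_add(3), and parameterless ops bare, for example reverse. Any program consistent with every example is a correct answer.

filter_gt(0) | sort_asc | len

Check, running the answer program on each example:
  [0, -20, 31, 49, -28, 31, 7, 33] -> [31, 49, 31, 7, 33] -> [7, 31, 31, 33, 49] -> 5
  [41, -17, 45, 23, 13, -21, 32] -> [41, 45, 23, 13, 32] -> [13, 23, 32, 41, 45] -> 5
  [-11, 11, -31, 37, -43, -16, 3] -> [11, 37, 3] -> [3, 11, 37] -> 3
  [-15, -46, -44, -9, -41] -> [] -> [] -> 0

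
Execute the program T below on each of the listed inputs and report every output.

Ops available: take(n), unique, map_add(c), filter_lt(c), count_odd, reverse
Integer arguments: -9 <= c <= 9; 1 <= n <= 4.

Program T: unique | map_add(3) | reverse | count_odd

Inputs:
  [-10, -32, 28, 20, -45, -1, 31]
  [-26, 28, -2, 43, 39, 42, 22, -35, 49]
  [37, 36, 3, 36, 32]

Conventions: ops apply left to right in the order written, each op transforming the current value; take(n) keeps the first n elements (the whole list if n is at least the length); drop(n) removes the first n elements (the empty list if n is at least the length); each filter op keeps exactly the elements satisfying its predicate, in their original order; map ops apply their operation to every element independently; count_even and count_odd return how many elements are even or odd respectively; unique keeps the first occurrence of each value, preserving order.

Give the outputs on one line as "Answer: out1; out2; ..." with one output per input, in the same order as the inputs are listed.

4; 5; 2

Execution, op by op:
  [-10, -32, 28, 20, -45, -1, 31] -> [-10, -32, 28, 20, -45, -1, 31] -> [-7, -29, 31, 23, -42, 2, 34] -> [34, 2, -42, 23, 31, -29, -7] -> 4
  [-26, 28, -2, 43, 39, 42, 22, -35, 49] -> [-26, 28, -2, 43, 39, 42, 22, -35, 49] -> [-23, 31, 1, 46, 42, 45, 25, -32, 52] -> [52, -32, 25, 45, 42, 46, 1, 31, -23] -> 5
  [37, 36, 3, 36, 32] -> [37, 36, 3, 32] -> [40, 39, 6, 35] -> [35, 6, 39, 40] -> 2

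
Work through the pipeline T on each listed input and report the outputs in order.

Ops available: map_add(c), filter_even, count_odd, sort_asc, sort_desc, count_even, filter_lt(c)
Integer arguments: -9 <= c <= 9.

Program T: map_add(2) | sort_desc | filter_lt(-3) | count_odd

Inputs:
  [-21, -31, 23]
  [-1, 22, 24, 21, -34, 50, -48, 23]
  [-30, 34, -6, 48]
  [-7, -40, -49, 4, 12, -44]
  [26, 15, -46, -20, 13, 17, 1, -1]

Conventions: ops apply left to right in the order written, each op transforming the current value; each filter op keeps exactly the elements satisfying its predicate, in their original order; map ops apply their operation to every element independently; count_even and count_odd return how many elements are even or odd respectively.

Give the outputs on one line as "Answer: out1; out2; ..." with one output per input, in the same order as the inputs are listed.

2; 0; 0; 2; 0

Execution, op by op:
  [-21, -31, 23] -> [-19, -29, 25] -> [25, -19, -29] -> [-19, -29] -> 2
  [-1, 22, 24, 21, -34, 50, -48, 23] -> [1, 24, 26, 23, -32, 52, -46, 25] -> [52, 26, 25, 24, 23, 1, -32, -46] -> [-32, -46] -> 0
  [-30, 34, -6, 48] -> [-28, 36, -4, 50] -> [50, 36, -4, -28] -> [-4, -28] -> 0
  [-7, -40, -49, 4, 12, -44] -> [-5, -38, -47, 6, 14, -42] -> [14, 6, -5, -38, -42, -47] -> [-5, -38, -42, -47] -> 2
  [26, 15, -46, -20, 13, 17, 1, -1] -> [28, 17, -44, -18, 15, 19, 3, 1] -> [28, 19, 17, 15, 3, 1, -18, -44] -> [-18, -44] -> 0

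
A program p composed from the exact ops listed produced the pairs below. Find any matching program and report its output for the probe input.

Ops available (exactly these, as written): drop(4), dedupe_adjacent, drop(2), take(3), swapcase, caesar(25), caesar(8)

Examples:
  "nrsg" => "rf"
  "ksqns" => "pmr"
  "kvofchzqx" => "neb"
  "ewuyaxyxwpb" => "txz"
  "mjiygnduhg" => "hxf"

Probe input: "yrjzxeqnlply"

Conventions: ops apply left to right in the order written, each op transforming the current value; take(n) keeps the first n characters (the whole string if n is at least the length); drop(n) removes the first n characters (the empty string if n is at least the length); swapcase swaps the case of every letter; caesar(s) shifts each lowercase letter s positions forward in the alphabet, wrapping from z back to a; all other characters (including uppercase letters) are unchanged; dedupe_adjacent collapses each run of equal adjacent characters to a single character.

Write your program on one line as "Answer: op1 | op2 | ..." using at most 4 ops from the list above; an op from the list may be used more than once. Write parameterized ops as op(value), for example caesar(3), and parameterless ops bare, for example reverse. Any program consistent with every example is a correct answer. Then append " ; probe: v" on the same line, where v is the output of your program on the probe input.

drop(2) | take(3) | caesar(25) ; probe: "iyw"

Check, running the answer program on each example:
  "nrsg" -> "sg" -> "sg" -> "rf"
  "ksqns" -> "qns" -> "qns" -> "pmr"
  "kvofchzqx" -> "ofchzqx" -> "ofc" -> "neb"
  "ewuyaxyxwpb" -> "uyaxyxwpb" -> "uya" -> "txz"
  "mjiygnduhg" -> "iygnduhg" -> "iyg" -> "hxf"
  probe: "yrjzxeqnlply" -> "jzxeqnlply" -> "jzx" -> "iyw"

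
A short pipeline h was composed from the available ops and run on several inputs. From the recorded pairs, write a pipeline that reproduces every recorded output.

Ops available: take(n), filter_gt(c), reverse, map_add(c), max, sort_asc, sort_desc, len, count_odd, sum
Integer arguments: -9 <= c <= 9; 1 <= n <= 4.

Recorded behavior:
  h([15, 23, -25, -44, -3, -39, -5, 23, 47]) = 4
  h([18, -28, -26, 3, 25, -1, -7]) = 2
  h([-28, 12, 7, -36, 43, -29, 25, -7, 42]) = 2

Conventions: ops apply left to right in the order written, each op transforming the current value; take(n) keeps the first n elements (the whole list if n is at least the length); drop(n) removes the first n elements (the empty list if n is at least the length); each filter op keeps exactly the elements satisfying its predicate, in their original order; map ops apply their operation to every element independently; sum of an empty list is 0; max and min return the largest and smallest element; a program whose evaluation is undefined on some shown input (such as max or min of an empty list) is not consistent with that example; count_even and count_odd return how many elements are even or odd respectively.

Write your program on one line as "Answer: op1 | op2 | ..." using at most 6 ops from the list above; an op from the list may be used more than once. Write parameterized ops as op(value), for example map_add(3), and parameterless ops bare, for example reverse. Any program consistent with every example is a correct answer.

sort_asc | filter_gt(-1) | reverse | take(4) | count_odd

Check, running the answer program on each example:
  [15, 23, -25, -44, -3, -39, -5, 23, 47] -> [-44, -39, -25, -5, -3, 15, 23, 23, 47] -> [15, 23, 23, 47] -> [47, 23, 23, 15] -> [47, 23, 23, 15] -> 4
  [18, -28, -26, 3, 25, -1, -7] -> [-28, -26, -7, -1, 3, 18, 25] -> [3, 18, 25] -> [25, 18, 3] -> [25, 18, 3] -> 2
  [-28, 12, 7, -36, 43, -29, 25, -7, 42] -> [-36, -29, -28, -7, 7, 12, 25, 42, 43] -> [7, 12, 25, 42, 43] -> [43, 42, 25, 12, 7] -> [43, 42, 25, 12] -> 2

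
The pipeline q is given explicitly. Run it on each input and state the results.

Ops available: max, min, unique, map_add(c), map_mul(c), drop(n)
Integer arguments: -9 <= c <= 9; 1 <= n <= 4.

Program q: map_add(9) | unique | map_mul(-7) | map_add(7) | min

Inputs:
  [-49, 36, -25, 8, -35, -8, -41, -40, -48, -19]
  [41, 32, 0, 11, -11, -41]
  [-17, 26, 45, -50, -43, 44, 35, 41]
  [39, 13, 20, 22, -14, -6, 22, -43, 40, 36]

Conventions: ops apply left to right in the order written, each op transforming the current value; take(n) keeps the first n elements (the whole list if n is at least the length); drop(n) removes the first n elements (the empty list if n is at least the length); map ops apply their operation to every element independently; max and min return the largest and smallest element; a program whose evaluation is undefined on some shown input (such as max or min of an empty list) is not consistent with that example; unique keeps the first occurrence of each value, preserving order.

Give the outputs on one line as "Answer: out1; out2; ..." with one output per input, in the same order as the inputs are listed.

-308; -343; -371; -336

Execution, op by op:
  [-49, 36, -25, 8, -35, -8, -41, -40, -48, -19] -> [-40, 45, -16, 17, -26, 1, -32, -31, -39, -10] -> [-40, 45, -16, 17, -26, 1, -32, -31, -39, -10] -> [280, -315, 112, -119, 182, -7, 224, 217, 273, 70] -> [287, -308, 119, -112, 189, 0, 231, 224, 280, 77] -> -308
  [41, 32, 0, 11, -11, -41] -> [50, 41, 9, 20, -2, -32] -> [50, 41, 9, 20, -2, -32] -> [-350, -287, -63, -140, 14, 224] -> [-343, -280, -56, -133, 21, 231] -> -343
  [-17, 26, 45, -50, -43, 44, 35, 41] -> [-8, 35, 54, -41, -34, 53, 44, 50] -> [-8, 35, 54, -41, -34, 53, 44, 50] -> [56, -245, -378, 287, 238, -371, -308, -350] -> [63, -238, -371, 294, 245, -364, -301, -343] -> -371
  [39, 13, 20, 22, -14, -6, 22, -43, 40, 36] -> [48, 22, 29, 31, -5, 3, 31, -34, 49, 45] -> [48, 22, 29, 31, -5, 3, -34, 49, 45] -> [-336, -154, -203, -217, 35, -21, 238, -343, -315] -> [-329, -147, -196, -210, 42, -14, 245, -336, -308] -> -336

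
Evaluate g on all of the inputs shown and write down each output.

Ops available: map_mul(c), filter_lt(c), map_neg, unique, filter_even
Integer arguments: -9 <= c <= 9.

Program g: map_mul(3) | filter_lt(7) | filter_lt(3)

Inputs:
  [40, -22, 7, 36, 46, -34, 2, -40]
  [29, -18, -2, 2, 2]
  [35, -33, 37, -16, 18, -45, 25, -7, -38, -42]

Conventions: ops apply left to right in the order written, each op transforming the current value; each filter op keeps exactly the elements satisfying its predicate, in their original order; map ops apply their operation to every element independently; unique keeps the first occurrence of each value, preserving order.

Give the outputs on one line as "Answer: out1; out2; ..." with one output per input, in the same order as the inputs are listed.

[-66, -102, -120]; [-54, -6]; [-99, -48, -135, -21, -114, -126]

Execution, op by op:
  [40, -22, 7, 36, 46, -34, 2, -40] -> [120, -66, 21, 108, 138, -102, 6, -120] -> [-66, -102, 6, -120] -> [-66, -102, -120]
  [29, -18, -2, 2, 2] -> [87, -54, -6, 6, 6] -> [-54, -6, 6, 6] -> [-54, -6]
  [35, -33, 37, -16, 18, -45, 25, -7, -38, -42] -> [105, -99, 111, -48, 54, -135, 75, -21, -114, -126] -> [-99, -48, -135, -21, -114, -126] -> [-99, -48, -135, -21, -114, -126]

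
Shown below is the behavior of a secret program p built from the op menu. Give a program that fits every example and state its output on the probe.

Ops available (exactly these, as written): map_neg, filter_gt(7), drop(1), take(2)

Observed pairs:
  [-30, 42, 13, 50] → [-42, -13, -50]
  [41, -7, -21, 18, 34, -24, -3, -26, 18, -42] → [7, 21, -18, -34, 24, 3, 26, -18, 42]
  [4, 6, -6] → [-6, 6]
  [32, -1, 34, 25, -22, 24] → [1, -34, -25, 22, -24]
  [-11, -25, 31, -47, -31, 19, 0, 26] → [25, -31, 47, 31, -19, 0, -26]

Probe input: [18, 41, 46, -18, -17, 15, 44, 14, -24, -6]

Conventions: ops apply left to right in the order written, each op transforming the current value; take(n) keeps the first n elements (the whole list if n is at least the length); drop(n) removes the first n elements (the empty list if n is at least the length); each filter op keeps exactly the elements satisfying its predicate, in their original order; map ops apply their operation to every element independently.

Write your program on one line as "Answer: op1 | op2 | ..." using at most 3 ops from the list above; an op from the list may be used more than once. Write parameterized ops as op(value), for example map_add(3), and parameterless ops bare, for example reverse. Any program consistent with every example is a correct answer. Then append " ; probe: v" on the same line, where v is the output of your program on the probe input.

drop(1) | map_neg ; probe: [-41, -46, 18, 17, -15, -44, -14, 24, 6]

Check, running the answer program on each example:
  [-30, 42, 13, 50] -> [42, 13, 50] -> [-42, -13, -50]
  [41, -7, -21, 18, 34, -24, -3, -26, 18, -42] -> [-7, -21, 18, 34, -24, -3, -26, 18, -42] -> [7, 21, -18, -34, 24, 3, 26, -18, 42]
  [4, 6, -6] -> [6, -6] -> [-6, 6]
  [32, -1, 34, 25, -22, 24] -> [-1, 34, 25, -22, 24] -> [1, -34, -25, 22, -24]
  [-11, -25, 31, -47, -31, 19, 0, 26] -> [-25, 31, -47, -31, 19, 0, 26] -> [25, -31, 47, 31, -19, 0, -26]
  probe: [18, 41, 46, -18, -17, 15, 44, 14, -24, -6] -> [41, 46, -18, -17, 15, 44, 14, -24, -6] -> [-41, -46, 18, 17, -15, -44, -14, 24, 6]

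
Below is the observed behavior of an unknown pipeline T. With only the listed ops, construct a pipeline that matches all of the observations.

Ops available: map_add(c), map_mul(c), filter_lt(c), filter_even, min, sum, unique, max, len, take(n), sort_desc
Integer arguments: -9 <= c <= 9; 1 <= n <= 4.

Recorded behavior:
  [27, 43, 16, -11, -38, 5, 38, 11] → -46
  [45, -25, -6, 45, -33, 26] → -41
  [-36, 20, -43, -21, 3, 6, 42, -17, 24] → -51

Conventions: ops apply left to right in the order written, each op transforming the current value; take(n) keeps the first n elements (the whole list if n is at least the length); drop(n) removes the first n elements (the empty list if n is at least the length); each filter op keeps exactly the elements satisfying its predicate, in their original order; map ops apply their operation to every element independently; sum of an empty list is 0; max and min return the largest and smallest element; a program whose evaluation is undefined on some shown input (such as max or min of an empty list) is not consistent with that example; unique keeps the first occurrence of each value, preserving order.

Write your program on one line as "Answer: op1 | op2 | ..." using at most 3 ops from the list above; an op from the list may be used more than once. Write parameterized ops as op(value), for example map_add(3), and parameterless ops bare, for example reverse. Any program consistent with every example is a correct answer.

filter_lt(4) | map_add(-8) | min

Check, running the answer program on each example:
  [27, 43, 16, -11, -38, 5, 38, 11] -> [-11, -38] -> [-19, -46] -> -46
  [45, -25, -6, 45, -33, 26] -> [-25, -6, -33] -> [-33, -14, -41] -> -41
  [-36, 20, -43, -21, 3, 6, 42, -17, 24] -> [-36, -43, -21, 3, -17] -> [-44, -51, -29, -5, -25] -> -51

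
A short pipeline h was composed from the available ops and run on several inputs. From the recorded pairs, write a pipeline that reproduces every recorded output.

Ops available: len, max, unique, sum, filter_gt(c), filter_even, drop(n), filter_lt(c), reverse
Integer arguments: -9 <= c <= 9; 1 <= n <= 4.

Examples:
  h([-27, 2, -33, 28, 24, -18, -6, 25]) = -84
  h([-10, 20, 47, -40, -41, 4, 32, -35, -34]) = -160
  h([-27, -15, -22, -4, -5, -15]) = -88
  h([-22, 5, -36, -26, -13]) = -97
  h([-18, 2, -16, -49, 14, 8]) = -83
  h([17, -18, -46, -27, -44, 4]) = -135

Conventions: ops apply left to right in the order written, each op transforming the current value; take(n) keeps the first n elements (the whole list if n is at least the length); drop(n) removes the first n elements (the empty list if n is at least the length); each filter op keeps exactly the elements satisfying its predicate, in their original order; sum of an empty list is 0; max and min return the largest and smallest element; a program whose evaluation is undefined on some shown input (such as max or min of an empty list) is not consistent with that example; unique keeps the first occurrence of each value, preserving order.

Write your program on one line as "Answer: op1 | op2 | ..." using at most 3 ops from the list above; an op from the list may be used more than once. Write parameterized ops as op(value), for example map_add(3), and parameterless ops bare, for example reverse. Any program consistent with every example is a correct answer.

filter_lt(8) | filter_lt(-3) | sum

Check, running the answer program on each example:
  [-27, 2, -33, 28, 24, -18, -6, 25] -> [-27, 2, -33, -18, -6] -> [-27, -33, -18, -6] -> -84
  [-10, 20, 47, -40, -41, 4, 32, -35, -34] -> [-10, -40, -41, 4, -35, -34] -> [-10, -40, -41, -35, -34] -> -160
  [-27, -15, -22, -4, -5, -15] -> [-27, -15, -22, -4, -5, -15] -> [-27, -15, -22, -4, -5, -15] -> -88
  [-22, 5, -36, -26, -13] -> [-22, 5, -36, -26, -13] -> [-22, -36, -26, -13] -> -97
  [-18, 2, -16, -49, 14, 8] -> [-18, 2, -16, -49] -> [-18, -16, -49] -> -83
  [17, -18, -46, -27, -44, 4] -> [-18, -46, -27, -44, 4] -> [-18, -46, -27, -44] -> -135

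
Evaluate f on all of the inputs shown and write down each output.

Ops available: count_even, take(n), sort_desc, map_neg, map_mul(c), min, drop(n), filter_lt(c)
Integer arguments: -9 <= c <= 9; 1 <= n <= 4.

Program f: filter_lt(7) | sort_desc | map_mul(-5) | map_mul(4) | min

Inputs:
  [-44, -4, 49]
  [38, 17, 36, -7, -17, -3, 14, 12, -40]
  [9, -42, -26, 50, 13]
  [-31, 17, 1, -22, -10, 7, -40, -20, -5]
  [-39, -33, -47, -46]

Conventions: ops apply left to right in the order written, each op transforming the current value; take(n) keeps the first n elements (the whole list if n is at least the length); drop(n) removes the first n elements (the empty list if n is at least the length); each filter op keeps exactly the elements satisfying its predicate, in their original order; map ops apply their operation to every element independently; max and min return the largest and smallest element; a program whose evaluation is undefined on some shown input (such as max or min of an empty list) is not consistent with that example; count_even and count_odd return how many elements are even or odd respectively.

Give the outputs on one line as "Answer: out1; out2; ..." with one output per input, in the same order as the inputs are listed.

Execution, op by op:
  [-44, -4, 49] -> [-44, -4] -> [-4, -44] -> [20, 220] -> [80, 880] -> 80
  [38, 17, 36, -7, -17, -3, 14, 12, -40] -> [-7, -17, -3, -40] -> [-3, -7, -17, -40] -> [15, 35, 85, 200] -> [60, 140, 340, 800] -> 60
  [9, -42, -26, 50, 13] -> [-42, -26] -> [-26, -42] -> [130, 210] -> [520, 840] -> 520
  [-31, 17, 1, -22, -10, 7, -40, -20, -5] -> [-31, 1, -22, -10, -40, -20, -5] -> [1, -5, -10, -20, -22, -31, -40] -> [-5, 25, 50, 100, 110, 155, 200] -> [-20, 100, 200, 400, 440, 620, 800] -> -20
  [-39, -33, -47, -46] -> [-39, -33, -47, -46] -> [-33, -39, -46, -47] -> [165, 195, 230, 235] -> [660, 780, 920, 940] -> 660

80; 60; 520; -20; 660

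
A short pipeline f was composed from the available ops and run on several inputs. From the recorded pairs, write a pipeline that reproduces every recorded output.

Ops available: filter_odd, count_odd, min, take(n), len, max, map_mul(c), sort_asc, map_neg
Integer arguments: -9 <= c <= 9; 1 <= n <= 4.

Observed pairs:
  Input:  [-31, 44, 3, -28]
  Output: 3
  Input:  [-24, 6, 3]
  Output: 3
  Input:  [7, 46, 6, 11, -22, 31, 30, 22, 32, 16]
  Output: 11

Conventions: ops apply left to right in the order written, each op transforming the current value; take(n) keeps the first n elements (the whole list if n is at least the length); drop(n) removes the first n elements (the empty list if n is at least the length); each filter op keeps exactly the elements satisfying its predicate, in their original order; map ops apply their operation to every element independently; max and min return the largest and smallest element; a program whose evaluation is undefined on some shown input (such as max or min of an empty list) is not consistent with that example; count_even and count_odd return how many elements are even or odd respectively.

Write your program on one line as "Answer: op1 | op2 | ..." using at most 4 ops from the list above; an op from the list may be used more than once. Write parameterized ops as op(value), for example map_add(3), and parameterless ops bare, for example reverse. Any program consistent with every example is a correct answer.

take(4) | filter_odd | max

Check, running the answer program on each example:
  [-31, 44, 3, -28] -> [-31, 44, 3, -28] -> [-31, 3] -> 3
  [-24, 6, 3] -> [-24, 6, 3] -> [3] -> 3
  [7, 46, 6, 11, -22, 31, 30, 22, 32, 16] -> [7, 46, 6, 11] -> [7, 11] -> 11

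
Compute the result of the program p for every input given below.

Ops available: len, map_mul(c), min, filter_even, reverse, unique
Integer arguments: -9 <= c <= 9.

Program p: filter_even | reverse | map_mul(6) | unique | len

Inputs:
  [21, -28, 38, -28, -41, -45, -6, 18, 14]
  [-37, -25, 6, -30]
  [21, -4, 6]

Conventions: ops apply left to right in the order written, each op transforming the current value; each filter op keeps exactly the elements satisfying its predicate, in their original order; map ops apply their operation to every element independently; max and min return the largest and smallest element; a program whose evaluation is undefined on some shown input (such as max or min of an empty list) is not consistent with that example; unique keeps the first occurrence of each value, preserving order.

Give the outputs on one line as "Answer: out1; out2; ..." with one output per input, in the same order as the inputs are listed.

Execution, op by op:
  [21, -28, 38, -28, -41, -45, -6, 18, 14] -> [-28, 38, -28, -6, 18, 14] -> [14, 18, -6, -28, 38, -28] -> [84, 108, -36, -168, 228, -168] -> [84, 108, -36, -168, 228] -> 5
  [-37, -25, 6, -30] -> [6, -30] -> [-30, 6] -> [-180, 36] -> [-180, 36] -> 2
  [21, -4, 6] -> [-4, 6] -> [6, -4] -> [36, -24] -> [36, -24] -> 2

5; 2; 2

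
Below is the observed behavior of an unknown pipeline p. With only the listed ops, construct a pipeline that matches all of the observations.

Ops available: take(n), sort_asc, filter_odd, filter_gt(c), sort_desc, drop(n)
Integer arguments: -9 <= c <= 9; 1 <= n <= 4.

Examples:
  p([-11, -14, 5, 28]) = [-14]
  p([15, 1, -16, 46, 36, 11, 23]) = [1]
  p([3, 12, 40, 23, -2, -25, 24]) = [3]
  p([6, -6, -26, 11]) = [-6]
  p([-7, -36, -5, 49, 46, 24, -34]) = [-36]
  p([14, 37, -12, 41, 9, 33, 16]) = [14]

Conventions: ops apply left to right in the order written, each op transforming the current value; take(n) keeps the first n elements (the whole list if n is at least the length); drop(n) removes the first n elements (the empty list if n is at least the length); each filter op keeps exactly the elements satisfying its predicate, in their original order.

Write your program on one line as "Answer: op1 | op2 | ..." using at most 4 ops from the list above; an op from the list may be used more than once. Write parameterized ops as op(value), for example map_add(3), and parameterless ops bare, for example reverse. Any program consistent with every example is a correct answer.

take(2) | sort_desc | drop(1)

Check, running the answer program on each example:
  [-11, -14, 5, 28] -> [-11, -14] -> [-11, -14] -> [-14]
  [15, 1, -16, 46, 36, 11, 23] -> [15, 1] -> [15, 1] -> [1]
  [3, 12, 40, 23, -2, -25, 24] -> [3, 12] -> [12, 3] -> [3]
  [6, -6, -26, 11] -> [6, -6] -> [6, -6] -> [-6]
  [-7, -36, -5, 49, 46, 24, -34] -> [-7, -36] -> [-7, -36] -> [-36]
  [14, 37, -12, 41, 9, 33, 16] -> [14, 37] -> [37, 14] -> [14]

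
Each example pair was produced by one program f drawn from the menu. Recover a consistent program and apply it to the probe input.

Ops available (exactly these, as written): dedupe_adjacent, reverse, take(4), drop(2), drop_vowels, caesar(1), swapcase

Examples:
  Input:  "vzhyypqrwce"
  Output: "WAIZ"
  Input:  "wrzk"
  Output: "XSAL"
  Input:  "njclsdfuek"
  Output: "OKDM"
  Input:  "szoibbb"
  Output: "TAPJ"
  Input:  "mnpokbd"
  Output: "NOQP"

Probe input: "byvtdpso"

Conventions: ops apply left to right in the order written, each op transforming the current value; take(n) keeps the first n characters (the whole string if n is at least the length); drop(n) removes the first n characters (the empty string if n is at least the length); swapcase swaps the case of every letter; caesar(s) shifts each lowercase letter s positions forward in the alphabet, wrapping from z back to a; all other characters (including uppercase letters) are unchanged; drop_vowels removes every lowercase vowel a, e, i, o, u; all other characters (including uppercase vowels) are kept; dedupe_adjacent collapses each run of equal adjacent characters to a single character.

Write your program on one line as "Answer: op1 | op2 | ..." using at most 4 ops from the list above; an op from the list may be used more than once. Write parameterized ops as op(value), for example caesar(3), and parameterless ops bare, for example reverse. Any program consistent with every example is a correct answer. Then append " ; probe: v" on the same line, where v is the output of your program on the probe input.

caesar(1) | take(4) | swapcase ; probe: "CZWU"

Check, running the answer program on each example:
  "vzhyypqrwce" -> "waizzqrsxdf" -> "waiz" -> "WAIZ"
  "wrzk" -> "xsal" -> "xsal" -> "XSAL"
  "njclsdfuek" -> "okdmtegvfl" -> "okdm" -> "OKDM"
  "szoibbb" -> "tapjccc" -> "tapj" -> "TAPJ"
  "mnpokbd" -> "noqplce" -> "noqp" -> "NOQP"
  probe: "byvtdpso" -> "czwueqtp" -> "czwu" -> "CZWU"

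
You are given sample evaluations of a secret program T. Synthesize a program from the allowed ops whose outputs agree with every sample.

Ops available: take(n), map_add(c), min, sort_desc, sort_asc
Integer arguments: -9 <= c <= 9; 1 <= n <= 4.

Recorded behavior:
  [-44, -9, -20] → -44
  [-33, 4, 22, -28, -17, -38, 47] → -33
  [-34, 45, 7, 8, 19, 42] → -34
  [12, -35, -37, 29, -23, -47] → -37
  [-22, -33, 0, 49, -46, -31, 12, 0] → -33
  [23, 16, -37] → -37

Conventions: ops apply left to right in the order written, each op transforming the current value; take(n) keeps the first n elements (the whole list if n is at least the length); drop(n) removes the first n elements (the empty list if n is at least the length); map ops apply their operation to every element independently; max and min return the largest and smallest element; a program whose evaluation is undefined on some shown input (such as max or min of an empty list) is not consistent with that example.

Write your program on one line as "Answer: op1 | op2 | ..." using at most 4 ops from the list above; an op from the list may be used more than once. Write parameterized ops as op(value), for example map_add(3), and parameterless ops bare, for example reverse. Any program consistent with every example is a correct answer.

take(3) | sort_desc | min

Check, running the answer program on each example:
  [-44, -9, -20] -> [-44, -9, -20] -> [-9, -20, -44] -> -44
  [-33, 4, 22, -28, -17, -38, 47] -> [-33, 4, 22] -> [22, 4, -33] -> -33
  [-34, 45, 7, 8, 19, 42] -> [-34, 45, 7] -> [45, 7, -34] -> -34
  [12, -35, -37, 29, -23, -47] -> [12, -35, -37] -> [12, -35, -37] -> -37
  [-22, -33, 0, 49, -46, -31, 12, 0] -> [-22, -33, 0] -> [0, -22, -33] -> -33
  [23, 16, -37] -> [23, 16, -37] -> [23, 16, -37] -> -37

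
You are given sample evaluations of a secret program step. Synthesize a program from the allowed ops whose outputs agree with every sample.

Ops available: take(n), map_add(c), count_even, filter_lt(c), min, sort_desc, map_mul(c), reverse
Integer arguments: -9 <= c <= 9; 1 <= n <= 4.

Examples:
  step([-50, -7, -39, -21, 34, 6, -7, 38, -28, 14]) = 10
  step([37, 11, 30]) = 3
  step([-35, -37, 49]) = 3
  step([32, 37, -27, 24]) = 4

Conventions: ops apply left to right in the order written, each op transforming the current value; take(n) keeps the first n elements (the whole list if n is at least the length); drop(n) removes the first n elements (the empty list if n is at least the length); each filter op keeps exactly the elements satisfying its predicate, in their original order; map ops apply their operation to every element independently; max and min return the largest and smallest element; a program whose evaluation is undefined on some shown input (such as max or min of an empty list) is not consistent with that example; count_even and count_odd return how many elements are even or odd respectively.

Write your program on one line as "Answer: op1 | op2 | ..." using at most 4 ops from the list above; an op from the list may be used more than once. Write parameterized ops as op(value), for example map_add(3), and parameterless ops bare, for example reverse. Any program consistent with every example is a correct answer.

sort_desc | map_mul(4) | count_even

Check, running the answer program on each example:
  [-50, -7, -39, -21, 34, 6, -7, 38, -28, 14] -> [38, 34, 14, 6, -7, -7, -21, -28, -39, -50] -> [152, 136, 56, 24, -28, -28, -84, -112, -156, -200] -> 10
  [37, 11, 30] -> [37, 30, 11] -> [148, 120, 44] -> 3
  [-35, -37, 49] -> [49, -35, -37] -> [196, -140, -148] -> 3
  [32, 37, -27, 24] -> [37, 32, 24, -27] -> [148, 128, 96, -108] -> 4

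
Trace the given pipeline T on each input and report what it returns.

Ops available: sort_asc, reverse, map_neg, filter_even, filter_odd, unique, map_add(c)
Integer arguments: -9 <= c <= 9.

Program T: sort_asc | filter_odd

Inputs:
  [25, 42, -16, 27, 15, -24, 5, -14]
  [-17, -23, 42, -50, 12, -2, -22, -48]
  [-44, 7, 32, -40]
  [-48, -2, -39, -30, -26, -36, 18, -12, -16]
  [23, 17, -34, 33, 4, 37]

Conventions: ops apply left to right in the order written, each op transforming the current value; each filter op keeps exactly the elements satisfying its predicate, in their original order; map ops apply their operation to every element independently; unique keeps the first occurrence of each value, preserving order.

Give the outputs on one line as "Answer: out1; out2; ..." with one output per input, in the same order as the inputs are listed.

Execution, op by op:
  [25, 42, -16, 27, 15, -24, 5, -14] -> [-24, -16, -14, 5, 15, 25, 27, 42] -> [5, 15, 25, 27]
  [-17, -23, 42, -50, 12, -2, -22, -48] -> [-50, -48, -23, -22, -17, -2, 12, 42] -> [-23, -17]
  [-44, 7, 32, -40] -> [-44, -40, 7, 32] -> [7]
  [-48, -2, -39, -30, -26, -36, 18, -12, -16] -> [-48, -39, -36, -30, -26, -16, -12, -2, 18] -> [-39]
  [23, 17, -34, 33, 4, 37] -> [-34, 4, 17, 23, 33, 37] -> [17, 23, 33, 37]

[5, 15, 25, 27]; [-23, -17]; [7]; [-39]; [17, 23, 33, 37]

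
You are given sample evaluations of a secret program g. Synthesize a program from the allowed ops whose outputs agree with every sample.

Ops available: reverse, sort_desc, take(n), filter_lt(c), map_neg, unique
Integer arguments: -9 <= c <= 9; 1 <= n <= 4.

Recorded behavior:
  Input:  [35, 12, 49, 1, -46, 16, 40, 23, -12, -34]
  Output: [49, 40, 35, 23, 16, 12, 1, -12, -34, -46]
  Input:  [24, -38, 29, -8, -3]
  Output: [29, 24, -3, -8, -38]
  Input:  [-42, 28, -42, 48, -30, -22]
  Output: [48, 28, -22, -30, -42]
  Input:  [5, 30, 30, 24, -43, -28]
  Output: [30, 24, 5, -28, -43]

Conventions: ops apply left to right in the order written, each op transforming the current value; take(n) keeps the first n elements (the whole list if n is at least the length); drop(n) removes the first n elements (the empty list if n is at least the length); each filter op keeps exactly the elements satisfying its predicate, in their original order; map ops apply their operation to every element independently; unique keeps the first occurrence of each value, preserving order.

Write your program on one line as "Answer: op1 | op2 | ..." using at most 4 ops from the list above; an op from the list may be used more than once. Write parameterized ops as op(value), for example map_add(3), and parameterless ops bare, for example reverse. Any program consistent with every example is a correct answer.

reverse | sort_desc | unique

Check, running the answer program on each example:
  [35, 12, 49, 1, -46, 16, 40, 23, -12, -34] -> [-34, -12, 23, 40, 16, -46, 1, 49, 12, 35] -> [49, 40, 35, 23, 16, 12, 1, -12, -34, -46] -> [49, 40, 35, 23, 16, 12, 1, -12, -34, -46]
  [24, -38, 29, -8, -3] -> [-3, -8, 29, -38, 24] -> [29, 24, -3, -8, -38] -> [29, 24, -3, -8, -38]
  [-42, 28, -42, 48, -30, -22] -> [-22, -30, 48, -42, 28, -42] -> [48, 28, -22, -30, -42, -42] -> [48, 28, -22, -30, -42]
  [5, 30, 30, 24, -43, -28] -> [-28, -43, 24, 30, 30, 5] -> [30, 30, 24, 5, -28, -43] -> [30, 24, 5, -28, -43]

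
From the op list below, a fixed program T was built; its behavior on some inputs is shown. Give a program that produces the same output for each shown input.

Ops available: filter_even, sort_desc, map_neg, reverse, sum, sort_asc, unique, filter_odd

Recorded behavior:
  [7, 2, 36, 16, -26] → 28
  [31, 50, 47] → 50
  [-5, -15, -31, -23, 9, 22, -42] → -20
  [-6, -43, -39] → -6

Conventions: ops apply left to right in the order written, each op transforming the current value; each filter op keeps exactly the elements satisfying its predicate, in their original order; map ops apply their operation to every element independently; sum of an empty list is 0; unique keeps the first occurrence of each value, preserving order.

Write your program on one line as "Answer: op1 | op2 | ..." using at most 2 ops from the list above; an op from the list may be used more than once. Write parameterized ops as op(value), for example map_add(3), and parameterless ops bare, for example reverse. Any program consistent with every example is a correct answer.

filter_even | sum

Check, running the answer program on each example:
  [7, 2, 36, 16, -26] -> [2, 36, 16, -26] -> 28
  [31, 50, 47] -> [50] -> 50
  [-5, -15, -31, -23, 9, 22, -42] -> [22, -42] -> -20
  [-6, -43, -39] -> [-6] -> -6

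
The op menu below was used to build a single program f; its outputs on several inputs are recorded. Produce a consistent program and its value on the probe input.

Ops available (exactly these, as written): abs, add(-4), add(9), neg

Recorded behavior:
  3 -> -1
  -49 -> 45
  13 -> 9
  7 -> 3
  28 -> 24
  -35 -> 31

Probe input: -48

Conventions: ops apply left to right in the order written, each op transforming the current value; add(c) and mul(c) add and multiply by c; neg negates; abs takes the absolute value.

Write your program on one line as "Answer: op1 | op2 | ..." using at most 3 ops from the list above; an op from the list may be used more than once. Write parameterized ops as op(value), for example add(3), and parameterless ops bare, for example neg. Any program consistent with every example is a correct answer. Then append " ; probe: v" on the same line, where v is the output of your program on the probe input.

abs | add(-4) ; probe: 44

Check, running the answer program on each example:
  3 -> 3 -> -1
  -49 -> 49 -> 45
  13 -> 13 -> 9
  7 -> 7 -> 3
  28 -> 28 -> 24
  -35 -> 35 -> 31
  probe: -48 -> 48 -> 44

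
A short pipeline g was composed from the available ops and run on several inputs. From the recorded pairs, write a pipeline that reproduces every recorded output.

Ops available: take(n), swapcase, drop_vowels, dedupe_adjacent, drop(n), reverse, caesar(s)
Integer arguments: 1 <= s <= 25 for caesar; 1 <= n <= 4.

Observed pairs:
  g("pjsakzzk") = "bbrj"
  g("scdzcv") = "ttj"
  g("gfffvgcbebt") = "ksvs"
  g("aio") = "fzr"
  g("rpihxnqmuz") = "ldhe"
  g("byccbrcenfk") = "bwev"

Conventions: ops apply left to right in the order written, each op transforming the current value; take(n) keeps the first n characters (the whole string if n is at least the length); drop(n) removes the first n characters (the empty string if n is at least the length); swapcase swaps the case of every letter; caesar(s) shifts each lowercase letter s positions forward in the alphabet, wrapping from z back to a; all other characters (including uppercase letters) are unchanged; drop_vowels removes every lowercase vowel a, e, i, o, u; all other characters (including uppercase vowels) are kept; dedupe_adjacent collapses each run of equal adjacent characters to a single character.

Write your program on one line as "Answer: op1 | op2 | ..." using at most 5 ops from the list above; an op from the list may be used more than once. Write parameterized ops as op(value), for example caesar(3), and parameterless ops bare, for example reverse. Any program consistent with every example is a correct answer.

caesar(5) | drop_vowels | reverse | take(4) | caesar(12)

Check, running the answer program on each example:
  "pjsakzzk" -> "uoxfpeep" -> "xfpp" -> "ppfx" -> "ppfx" -> "bbrj"
  "scdzcv" -> "xhieha" -> "xhh" -> "hhx" -> "hhx" -> "ttj"
  "gfffvgcbebt" -> "lkkkalhgjgy" -> "lkkklhgjgy" -> "ygjghlkkkl" -> "ygjg" -> "ksvs"
  "aio" -> "fnt" -> "fnt" -> "tnf" -> "tnf" -> "fzr"
  "rpihxnqmuz" -> "wunmcsvrze" -> "wnmcsvrz" -> "zrvscmnw" -> "zrvs" -> "ldhe"
  "byccbrcenfk" -> "gdhhgwhjskp" -> "gdhhgwhjskp" -> "pksjhwghhdg" -> "pksj" -> "bwev"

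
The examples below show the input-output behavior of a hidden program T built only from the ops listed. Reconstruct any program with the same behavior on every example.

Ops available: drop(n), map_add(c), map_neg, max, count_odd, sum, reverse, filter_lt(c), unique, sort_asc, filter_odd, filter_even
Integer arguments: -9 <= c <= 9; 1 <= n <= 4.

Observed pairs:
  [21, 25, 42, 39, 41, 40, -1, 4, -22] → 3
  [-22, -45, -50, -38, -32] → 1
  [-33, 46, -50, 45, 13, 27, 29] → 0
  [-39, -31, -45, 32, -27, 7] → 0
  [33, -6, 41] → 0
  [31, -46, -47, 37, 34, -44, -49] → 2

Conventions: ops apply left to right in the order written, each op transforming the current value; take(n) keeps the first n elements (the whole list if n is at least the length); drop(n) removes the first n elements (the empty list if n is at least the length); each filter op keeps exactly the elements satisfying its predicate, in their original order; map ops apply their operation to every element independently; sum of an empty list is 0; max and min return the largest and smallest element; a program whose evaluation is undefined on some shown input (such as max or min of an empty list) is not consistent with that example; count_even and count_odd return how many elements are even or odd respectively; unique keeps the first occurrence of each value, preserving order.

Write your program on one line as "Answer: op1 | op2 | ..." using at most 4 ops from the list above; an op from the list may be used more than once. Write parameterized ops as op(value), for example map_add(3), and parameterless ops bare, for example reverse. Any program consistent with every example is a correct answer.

map_neg | drop(4) | map_add(-3) | count_odd

Check, running the answer program on each example:
  [21, 25, 42, 39, 41, 40, -1, 4, -22] -> [-21, -25, -42, -39, -41, -40, 1, -4, 22] -> [-41, -40, 1, -4, 22] -> [-44, -43, -2, -7, 19] -> 3
  [-22, -45, -50, -38, -32] -> [22, 45, 50, 38, 32] -> [32] -> [29] -> 1
  [-33, 46, -50, 45, 13, 27, 29] -> [33, -46, 50, -45, -13, -27, -29] -> [-13, -27, -29] -> [-16, -30, -32] -> 0
  [-39, -31, -45, 32, -27, 7] -> [39, 31, 45, -32, 27, -7] -> [27, -7] -> [24, -10] -> 0
  [33, -6, 41] -> [-33, 6, -41] -> [] -> [] -> 0
  [31, -46, -47, 37, 34, -44, -49] -> [-31, 46, 47, -37, -34, 44, 49] -> [-34, 44, 49] -> [-37, 41, 46] -> 2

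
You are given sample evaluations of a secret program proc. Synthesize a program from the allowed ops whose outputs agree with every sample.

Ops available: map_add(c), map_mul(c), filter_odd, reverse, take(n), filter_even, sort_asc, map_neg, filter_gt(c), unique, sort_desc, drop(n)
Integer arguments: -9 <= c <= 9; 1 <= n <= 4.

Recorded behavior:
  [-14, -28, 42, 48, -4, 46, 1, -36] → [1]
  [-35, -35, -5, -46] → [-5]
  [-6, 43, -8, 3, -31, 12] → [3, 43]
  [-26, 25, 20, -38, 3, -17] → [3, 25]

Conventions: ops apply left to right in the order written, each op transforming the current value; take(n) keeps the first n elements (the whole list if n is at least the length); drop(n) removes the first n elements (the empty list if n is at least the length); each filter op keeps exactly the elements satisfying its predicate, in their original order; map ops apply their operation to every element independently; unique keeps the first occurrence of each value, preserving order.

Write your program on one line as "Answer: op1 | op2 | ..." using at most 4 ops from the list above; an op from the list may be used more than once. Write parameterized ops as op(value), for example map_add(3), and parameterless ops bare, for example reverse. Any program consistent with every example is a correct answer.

filter_gt(-9) | reverse | filter_odd

Check, running the answer program on each example:
  [-14, -28, 42, 48, -4, 46, 1, -36] -> [42, 48, -4, 46, 1] -> [1, 46, -4, 48, 42] -> [1]
  [-35, -35, -5, -46] -> [-5] -> [-5] -> [-5]
  [-6, 43, -8, 3, -31, 12] -> [-6, 43, -8, 3, 12] -> [12, 3, -8, 43, -6] -> [3, 43]
  [-26, 25, 20, -38, 3, -17] -> [25, 20, 3] -> [3, 20, 25] -> [3, 25]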